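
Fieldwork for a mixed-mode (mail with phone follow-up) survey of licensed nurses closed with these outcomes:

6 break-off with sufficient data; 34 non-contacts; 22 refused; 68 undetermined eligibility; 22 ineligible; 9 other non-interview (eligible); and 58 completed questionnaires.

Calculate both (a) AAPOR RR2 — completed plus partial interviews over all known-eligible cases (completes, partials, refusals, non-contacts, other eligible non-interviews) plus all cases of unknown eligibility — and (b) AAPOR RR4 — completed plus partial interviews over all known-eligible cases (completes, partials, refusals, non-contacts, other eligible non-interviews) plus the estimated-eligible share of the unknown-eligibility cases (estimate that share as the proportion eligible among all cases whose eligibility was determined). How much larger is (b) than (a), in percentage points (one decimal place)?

1.7

Numerator → 58 + 6 = 64
Denominator → 58 + 6 + 22 + 34 + 9 + 68 = 197
RR2 = 64 / 197 = 0.3249
Eligible (known) → 58 + 6 + 22 + 34 + 9 = 129
e = 129 / (129 + 22) = 129 / 151 = 0.8543
Eligible share of unknowns → 0.8543 × 68 = 58.09
Denominator → 129 + 58.09 = 187.09
RR4 = 64 / 187.09 = 0.3421
Difference = 34.21 − 32.49 = 1.72 percentage points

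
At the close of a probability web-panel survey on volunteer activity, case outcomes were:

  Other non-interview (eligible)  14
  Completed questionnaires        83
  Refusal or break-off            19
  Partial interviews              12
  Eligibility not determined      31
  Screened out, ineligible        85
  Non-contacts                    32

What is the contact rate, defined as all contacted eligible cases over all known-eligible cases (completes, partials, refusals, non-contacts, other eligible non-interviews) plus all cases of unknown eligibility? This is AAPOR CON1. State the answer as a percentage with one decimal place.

67.0%

Numerator: 83 + 12 + 19 + 14 = 128
Denominator: 83 + 12 + 19 + 32 + 14 + 31 = 191
CON1 = 128 / 191 = 0.6702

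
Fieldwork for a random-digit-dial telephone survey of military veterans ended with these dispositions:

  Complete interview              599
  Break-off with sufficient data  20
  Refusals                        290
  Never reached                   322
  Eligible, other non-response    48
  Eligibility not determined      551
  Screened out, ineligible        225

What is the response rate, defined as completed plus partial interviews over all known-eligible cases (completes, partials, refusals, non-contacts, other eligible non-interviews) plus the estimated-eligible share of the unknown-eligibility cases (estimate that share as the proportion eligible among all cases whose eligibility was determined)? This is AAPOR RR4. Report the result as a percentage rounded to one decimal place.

35.4%

Top = 599 + 20 = 619
Determined eligible = 599 + 20 + 290 + 322 + 48 = 1279
e = 1279 / (1279 + 225) = 1279 / 1504 = 0.8504
Estimated eligible among unknowns = 0.8504 × 551 = 468.57
Base = 1279 + 468.57 = 1747.57
RR4 = 619 / 1747.57 = 0.3542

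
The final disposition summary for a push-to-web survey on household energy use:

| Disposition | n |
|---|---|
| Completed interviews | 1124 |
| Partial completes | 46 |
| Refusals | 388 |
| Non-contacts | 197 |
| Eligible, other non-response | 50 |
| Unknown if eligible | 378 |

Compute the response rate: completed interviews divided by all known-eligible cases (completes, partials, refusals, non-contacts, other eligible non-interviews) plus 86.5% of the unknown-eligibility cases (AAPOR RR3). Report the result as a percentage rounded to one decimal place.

Num = 1124
Determined eligible = 1124 + 46 + 388 + 197 + 50 = 1805
Eligible share of unknowns = 0.8650 × 378 = 326.97
Denom = 1805 + 326.97 = 2131.97
RR3 = 1124 / 2131.97 = 0.5272

52.7%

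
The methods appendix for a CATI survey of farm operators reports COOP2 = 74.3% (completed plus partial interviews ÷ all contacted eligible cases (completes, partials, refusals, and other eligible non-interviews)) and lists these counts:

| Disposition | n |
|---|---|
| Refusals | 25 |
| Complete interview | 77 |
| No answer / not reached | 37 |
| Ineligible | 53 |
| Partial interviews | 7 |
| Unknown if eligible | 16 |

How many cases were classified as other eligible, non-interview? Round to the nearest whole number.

4

Num → 77 + 7 = 84
COOP2 = 84 / D = 0.743
D = 84 / 0.743 = 113.1
Other denominator terms total 109
other eligible, non-interview = 113.1 − 109 ≈ 4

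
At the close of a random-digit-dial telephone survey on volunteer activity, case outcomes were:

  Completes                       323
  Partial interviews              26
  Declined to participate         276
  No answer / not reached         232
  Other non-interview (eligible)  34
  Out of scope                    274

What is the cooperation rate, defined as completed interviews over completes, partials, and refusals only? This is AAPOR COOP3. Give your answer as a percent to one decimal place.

51.7%

Numerator = 323
Denom = 323 + 26 + 276 = 625
COOP3 = 323 / 625 = 0.5168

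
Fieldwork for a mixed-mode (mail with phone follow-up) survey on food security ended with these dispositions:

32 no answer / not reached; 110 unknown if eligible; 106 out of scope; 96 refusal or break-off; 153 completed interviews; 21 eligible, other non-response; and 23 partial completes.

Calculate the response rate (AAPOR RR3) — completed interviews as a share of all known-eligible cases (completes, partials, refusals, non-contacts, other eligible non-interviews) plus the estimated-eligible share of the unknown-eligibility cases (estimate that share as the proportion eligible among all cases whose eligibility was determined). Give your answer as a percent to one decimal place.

Top: 153
Known eligible: 153 + 23 + 96 + 32 + 21 = 325
e = 325 / (325 + 106) = 325 / 431 = 0.7541
Estimated eligible among unknowns: 0.7541 × 110 = 82.95
Base: 325 + 82.95 = 407.95
RR3 = 153 / 407.95 = 0.3750

37.5%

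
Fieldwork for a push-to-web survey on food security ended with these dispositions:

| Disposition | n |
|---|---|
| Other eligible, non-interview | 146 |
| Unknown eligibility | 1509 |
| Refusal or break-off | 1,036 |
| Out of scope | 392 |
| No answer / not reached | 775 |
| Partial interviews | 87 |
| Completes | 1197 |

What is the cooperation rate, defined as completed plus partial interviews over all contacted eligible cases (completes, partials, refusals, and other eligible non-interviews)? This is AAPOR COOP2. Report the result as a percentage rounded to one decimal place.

52.1%

Num = 1197 + 87 = 1284
Denominator = 1197 + 87 + 1036 + 146 = 2466
COOP2 = 1284 / 2466 = 0.5207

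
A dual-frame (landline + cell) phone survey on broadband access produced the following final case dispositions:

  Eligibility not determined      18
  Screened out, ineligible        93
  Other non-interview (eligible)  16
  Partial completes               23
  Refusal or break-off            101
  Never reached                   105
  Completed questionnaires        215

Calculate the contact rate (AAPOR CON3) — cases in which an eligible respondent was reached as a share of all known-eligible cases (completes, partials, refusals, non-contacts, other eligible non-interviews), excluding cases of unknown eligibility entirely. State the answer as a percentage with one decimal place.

Top → 215 + 23 + 101 + 16 = 355
Denominator → 215 + 23 + 101 + 105 + 16 = 460
CON3 = 355 / 460 = 0.7717

77.2%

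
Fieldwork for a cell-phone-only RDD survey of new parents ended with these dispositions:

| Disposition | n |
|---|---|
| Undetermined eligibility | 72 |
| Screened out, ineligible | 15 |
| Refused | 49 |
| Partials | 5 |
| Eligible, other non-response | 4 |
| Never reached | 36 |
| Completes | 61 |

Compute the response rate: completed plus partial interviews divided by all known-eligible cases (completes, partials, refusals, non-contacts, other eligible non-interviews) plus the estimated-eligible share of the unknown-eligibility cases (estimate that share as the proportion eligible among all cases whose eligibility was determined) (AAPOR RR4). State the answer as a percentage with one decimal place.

29.9%

Top = 61 + 5 = 66
Eligible (known) = 61 + 5 + 49 + 36 + 4 = 155
e = 155 / (155 + 15) = 155 / 170 = 0.9118
e × U = 0.9118 × 72 = 65.65
Denom = 155 + 65.65 = 220.65
RR4 = 66 / 220.65 = 0.2991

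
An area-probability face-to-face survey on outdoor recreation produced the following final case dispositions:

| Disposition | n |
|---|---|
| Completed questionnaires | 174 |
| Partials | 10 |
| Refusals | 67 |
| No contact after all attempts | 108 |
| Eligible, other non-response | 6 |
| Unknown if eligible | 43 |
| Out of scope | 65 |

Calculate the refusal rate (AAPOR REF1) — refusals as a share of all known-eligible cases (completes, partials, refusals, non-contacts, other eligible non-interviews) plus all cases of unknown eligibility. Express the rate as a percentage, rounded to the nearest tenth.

16.4%

Numerator: 67
Base: 174 + 10 + 67 + 108 + 6 + 43 = 408
REF1 = 67 / 408 = 0.1642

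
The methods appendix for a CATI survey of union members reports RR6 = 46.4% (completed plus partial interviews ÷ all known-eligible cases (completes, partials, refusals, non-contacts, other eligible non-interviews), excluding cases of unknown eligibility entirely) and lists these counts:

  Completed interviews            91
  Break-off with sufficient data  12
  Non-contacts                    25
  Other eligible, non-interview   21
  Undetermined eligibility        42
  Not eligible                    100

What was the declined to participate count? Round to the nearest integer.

Num: 91 + 12 = 103
RR6 = 103 / D = 0.464
D = 103 / 0.464 = 222.0
Rest of base = 149
declined to participate = 222.0 − 149 ≈ 73

73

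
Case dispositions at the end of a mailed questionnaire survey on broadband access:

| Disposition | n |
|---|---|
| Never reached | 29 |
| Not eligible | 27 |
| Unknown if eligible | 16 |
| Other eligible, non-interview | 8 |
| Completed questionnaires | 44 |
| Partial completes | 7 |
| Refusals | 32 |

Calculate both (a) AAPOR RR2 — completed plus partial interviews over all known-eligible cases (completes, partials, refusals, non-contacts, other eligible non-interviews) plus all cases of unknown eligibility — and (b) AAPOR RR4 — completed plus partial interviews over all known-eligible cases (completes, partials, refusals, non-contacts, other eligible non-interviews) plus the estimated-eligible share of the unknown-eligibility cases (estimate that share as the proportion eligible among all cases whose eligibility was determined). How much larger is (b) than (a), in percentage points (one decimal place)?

0.8

Num = 44 + 7 = 51
Base = 44 + 7 + 32 + 29 + 8 + 16 = 136
RR2 = 51 / 136 = 0.3750
Eligible (known) = 44 + 7 + 32 + 29 + 8 = 120
e = 120 / (120 + 27) = 120 / 147 = 0.8163
Eligible share of unknowns = 0.8163 × 16 = 13.06
Base = 120 + 13.06 = 133.06
RR4 = 51 / 133.06 = 0.3833
Difference = 38.33 − 37.50 = 0.83 percentage points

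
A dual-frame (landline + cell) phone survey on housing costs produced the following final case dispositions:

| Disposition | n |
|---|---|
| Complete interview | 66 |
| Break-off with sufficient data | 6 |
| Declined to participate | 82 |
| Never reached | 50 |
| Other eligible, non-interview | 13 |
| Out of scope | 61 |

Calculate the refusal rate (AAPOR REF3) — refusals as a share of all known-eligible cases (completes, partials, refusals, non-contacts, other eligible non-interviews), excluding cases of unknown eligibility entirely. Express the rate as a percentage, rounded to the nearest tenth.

37.8%

Top: 82
Base: 66 + 6 + 82 + 50 + 13 = 217
REF3 = 82 / 217 = 0.3779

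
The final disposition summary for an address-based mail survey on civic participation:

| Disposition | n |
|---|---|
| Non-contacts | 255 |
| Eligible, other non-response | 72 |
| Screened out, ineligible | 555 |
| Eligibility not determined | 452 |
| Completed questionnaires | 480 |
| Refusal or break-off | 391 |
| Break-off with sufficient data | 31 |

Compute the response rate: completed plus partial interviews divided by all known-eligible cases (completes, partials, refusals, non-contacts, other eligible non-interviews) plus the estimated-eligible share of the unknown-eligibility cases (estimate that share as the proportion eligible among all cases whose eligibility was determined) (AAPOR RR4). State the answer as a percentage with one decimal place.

33.2%

Num → 480 + 31 = 511
Determined eligible → 480 + 31 + 391 + 255 + 72 = 1229
e = 1229 / (1229 + 555) = 1229 / 1784 = 0.6889
e × U → 0.6889 × 452 = 311.38
Denominator → 1229 + 311.38 = 1540.38
RR4 = 511 / 1540.38 = 0.3317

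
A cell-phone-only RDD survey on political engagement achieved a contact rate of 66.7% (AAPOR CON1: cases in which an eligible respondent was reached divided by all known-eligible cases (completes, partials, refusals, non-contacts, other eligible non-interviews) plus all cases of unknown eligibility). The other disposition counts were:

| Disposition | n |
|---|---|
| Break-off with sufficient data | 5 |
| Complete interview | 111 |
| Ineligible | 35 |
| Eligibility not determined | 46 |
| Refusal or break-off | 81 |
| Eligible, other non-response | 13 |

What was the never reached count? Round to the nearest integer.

Numerator: 111 + 5 + 81 + 13 = 210
CON1 = 210 / D = 0.667
D = 210 / 0.667 = 314.8
Other denominator terms total 256
never reached = 314.8 − 256 ≈ 59

59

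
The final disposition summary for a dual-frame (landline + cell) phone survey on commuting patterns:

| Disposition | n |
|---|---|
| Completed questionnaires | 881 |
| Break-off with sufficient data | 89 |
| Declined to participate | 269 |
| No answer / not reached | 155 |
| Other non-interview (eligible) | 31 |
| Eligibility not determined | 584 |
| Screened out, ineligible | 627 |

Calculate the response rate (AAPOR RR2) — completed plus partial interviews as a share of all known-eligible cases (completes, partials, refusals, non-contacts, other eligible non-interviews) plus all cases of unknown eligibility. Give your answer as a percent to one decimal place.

48.3%

Num = 881 + 89 = 970
Denom = 881 + 89 + 269 + 155 + 31 + 584 = 2009
RR2 = 970 / 2009 = 0.4828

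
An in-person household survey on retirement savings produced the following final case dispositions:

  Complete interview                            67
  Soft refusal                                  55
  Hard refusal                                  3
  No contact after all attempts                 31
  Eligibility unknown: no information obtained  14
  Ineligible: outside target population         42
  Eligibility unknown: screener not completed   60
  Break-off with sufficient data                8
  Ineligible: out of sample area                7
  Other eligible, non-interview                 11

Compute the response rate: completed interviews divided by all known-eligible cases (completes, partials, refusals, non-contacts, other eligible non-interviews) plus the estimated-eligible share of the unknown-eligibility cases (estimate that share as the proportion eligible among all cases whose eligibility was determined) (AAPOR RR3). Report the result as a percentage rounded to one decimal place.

28.8%

Refused = 3 + 55 = 58
Undetermined eligibility = 60 + 14 = 74
Not eligible = 42 + 7 = 49
Top → 67
Determined eligible → 67 + 8 + 58 + 31 + 11 = 175
e = 175 / (175 + 49) = 175 / 224 = 0.7812
e × U → 0.7812 × 74 = 57.81
Base → 175 + 57.81 = 232.81
RR3 = 67 / 232.81 = 0.2878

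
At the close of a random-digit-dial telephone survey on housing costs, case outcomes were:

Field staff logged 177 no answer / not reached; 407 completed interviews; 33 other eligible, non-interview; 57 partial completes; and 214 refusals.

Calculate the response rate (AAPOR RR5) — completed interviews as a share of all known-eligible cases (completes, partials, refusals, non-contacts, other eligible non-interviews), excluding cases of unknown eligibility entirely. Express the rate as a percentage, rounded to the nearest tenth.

45.8%

Num = 407
Denom = 407 + 57 + 214 + 177 + 33 = 888
RR5 = 407 / 888 = 0.4583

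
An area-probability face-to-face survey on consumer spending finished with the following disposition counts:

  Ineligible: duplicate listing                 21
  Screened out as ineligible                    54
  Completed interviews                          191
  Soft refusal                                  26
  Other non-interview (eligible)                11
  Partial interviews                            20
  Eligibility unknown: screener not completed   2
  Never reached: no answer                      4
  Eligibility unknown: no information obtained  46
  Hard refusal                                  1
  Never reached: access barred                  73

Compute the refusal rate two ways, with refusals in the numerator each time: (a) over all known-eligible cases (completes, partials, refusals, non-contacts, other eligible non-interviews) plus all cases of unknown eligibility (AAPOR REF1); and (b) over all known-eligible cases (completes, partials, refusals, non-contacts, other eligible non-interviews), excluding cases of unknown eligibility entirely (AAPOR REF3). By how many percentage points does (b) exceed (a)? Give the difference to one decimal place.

Refusals = 1 + 26 = 27
No answer / not reached = 4 + 73 = 77
Undetermined eligibility = 2 + 46 = 48
Out of scope = 54 + 21 = 75
Top: 27
Denom: 191 + 20 + 27 + 77 + 11 + 48 = 374
REF1 = 27 / 374 = 0.0722
Denom: 191 + 20 + 27 + 77 + 11 = 326
REF3 = 27 / 326 = 0.0828
Difference = 8.28 − 7.22 = 1.06 percentage points

1.1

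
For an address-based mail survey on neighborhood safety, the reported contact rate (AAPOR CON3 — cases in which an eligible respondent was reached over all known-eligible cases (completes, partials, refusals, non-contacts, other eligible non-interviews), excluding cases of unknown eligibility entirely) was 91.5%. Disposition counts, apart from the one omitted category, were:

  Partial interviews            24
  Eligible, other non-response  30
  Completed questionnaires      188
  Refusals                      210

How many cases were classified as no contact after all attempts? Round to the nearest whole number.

Numerator → 188 + 24 + 210 + 30 = 452
CON3 = 452 / D = 0.915
D = 452 / 0.915 = 494.0
Remaining denominator categories sum to 452
no contact after all attempts = 494.0 − 452 ≈ 42

42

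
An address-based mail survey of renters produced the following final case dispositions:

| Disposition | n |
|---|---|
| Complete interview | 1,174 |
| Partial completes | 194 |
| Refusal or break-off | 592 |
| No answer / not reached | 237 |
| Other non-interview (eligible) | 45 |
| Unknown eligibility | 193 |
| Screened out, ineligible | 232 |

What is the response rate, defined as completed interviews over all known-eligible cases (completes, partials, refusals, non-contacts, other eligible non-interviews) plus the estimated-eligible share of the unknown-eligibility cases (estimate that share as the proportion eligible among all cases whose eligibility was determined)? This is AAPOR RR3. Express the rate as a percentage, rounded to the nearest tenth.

Num: 1174
Known eligible: 1174 + 194 + 592 + 237 + 45 = 2242
e = 2242 / (2242 + 232) = 2242 / 2474 = 0.9062
Estimated eligible among unknowns: 0.9062 × 193 = 174.90
Base: 2242 + 174.90 = 2416.90
RR3 = 1174 / 2416.90 = 0.4857

48.6%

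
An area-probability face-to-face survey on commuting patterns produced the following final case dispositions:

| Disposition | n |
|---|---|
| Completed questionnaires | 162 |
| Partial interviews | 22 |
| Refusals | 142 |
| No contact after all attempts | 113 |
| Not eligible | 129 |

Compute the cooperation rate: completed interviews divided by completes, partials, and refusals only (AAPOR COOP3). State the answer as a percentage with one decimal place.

49.7%

Num = 162
Denom = 162 + 22 + 142 = 326
COOP3 = 162 / 326 = 0.4969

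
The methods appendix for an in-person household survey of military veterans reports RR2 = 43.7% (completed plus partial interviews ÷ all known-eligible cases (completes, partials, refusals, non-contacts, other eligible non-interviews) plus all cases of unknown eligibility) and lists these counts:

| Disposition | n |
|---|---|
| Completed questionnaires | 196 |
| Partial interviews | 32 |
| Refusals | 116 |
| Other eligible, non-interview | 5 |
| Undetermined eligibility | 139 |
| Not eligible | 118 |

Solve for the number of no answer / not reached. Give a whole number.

34

Numerator = 196 + 32 = 228
RR2 = 228 / D = 0.437
D = 228 / 0.437 = 521.7
Rest of base = 488
no answer / not reached = 521.7 − 488 ≈ 34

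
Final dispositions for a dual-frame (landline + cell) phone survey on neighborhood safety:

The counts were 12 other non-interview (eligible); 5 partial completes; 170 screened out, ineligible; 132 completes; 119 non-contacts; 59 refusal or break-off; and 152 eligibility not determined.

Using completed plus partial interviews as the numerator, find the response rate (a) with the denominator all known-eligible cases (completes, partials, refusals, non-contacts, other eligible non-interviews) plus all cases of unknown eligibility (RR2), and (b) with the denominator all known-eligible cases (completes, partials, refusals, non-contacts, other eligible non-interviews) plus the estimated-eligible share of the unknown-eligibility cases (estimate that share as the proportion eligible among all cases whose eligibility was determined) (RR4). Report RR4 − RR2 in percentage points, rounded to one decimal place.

3.5

Num: 132 + 5 = 137
Base: 132 + 5 + 59 + 119 + 12 + 152 = 479
RR2 = 137 / 479 = 0.2860
Eligible (known): 132 + 5 + 59 + 119 + 12 = 327
e = 327 / (327 + 170) = 327 / 497 = 0.6579
Eligible share of unknowns: 0.6579 × 152 = 100.00
Base: 327 + 100.00 = 427.00
RR4 = 137 / 427.00 = 0.3208
Difference = 32.08 − 28.60 = 3.48 percentage points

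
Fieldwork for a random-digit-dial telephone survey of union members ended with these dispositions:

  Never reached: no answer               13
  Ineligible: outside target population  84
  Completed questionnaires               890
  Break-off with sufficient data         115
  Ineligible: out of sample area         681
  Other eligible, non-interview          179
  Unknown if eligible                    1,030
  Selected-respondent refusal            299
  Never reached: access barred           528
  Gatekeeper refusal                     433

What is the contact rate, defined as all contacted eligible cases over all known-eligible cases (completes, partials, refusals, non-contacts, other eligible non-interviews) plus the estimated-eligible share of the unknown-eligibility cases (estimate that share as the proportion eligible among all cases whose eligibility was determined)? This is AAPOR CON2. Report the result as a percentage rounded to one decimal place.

Declined to participate = 433 + 299 = 732
Non-contacts = 13 + 528 = 541
Ineligible = 84 + 681 = 765
Numerator = 890 + 115 + 732 + 179 = 1916
Determined eligible = 890 + 115 + 732 + 541 + 179 = 2457
e = 2457 / (2457 + 765) = 2457 / 3222 = 0.7626
Estimated eligible among unknowns = 0.7626 × 1030 = 785.48
Base = 2457 + 785.48 = 3242.48
CON2 = 1916 / 3242.48 = 0.5909

59.1%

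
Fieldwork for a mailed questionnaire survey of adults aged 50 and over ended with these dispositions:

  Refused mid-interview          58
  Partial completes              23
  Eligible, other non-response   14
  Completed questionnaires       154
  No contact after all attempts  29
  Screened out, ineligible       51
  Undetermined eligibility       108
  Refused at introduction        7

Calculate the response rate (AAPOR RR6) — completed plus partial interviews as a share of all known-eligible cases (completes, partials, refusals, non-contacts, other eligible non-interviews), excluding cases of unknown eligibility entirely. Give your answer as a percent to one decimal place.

62.1%

Declined to participate = 7 + 58 = 65
Numerator: 154 + 23 = 177
Denominator: 154 + 23 + 65 + 29 + 14 = 285
RR6 = 177 / 285 = 0.6211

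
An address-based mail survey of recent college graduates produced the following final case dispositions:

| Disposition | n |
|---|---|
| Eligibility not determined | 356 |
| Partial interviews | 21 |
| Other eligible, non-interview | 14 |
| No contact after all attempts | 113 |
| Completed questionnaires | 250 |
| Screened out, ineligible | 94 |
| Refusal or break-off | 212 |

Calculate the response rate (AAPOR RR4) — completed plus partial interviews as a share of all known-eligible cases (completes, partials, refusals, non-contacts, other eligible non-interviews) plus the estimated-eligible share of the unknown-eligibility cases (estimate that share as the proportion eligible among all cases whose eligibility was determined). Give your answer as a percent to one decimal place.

Top → 250 + 21 = 271
Determined eligible → 250 + 21 + 212 + 113 + 14 = 610
e = 610 / (610 + 94) = 610 / 704 = 0.8665
e × U → 0.8665 × 356 = 308.47
Denominator → 610 + 308.47 = 918.47
RR4 = 271 / 918.47 = 0.2951

29.5%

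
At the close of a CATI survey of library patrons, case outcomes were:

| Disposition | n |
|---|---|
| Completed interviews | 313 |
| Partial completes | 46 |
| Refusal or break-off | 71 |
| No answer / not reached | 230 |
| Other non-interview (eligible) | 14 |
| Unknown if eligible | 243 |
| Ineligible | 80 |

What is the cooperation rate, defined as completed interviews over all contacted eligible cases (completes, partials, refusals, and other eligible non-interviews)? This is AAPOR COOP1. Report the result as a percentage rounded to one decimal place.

Top → 313
Base → 313 + 46 + 71 + 14 = 444
COOP1 = 313 / 444 = 0.7050

70.5%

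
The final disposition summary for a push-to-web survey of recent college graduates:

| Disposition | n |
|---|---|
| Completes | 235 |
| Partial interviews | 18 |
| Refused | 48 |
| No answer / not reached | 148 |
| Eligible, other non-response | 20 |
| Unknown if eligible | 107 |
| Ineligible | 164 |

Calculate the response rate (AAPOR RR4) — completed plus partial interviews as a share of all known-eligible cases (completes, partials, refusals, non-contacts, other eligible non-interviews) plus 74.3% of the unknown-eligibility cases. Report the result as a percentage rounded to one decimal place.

46.1%

Num = 235 + 18 = 253
Determined eligible = 235 + 18 + 48 + 148 + 20 = 469
Eligible share of unknowns = 0.7430 × 107 = 79.50
Denominator = 469 + 79.50 = 548.50
RR4 = 253 / 548.50 = 0.4613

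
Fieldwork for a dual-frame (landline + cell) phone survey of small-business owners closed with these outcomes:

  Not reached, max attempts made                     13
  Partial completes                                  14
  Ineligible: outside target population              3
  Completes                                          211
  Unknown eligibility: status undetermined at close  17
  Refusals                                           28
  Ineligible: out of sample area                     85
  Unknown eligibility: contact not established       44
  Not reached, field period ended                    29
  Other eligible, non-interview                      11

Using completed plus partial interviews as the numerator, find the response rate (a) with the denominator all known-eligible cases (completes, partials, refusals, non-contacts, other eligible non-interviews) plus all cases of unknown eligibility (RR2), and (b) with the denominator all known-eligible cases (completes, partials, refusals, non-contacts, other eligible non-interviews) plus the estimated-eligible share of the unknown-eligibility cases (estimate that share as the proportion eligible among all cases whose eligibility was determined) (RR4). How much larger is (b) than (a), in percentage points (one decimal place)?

No contact after all attempts = 29 + 13 = 42
Unknown if eligible = 44 + 17 = 61
Not eligible = 3 + 85 = 88
Num: 211 + 14 = 225
Base: 211 + 14 + 28 + 42 + 11 + 61 = 367
RR2 = 225 / 367 = 0.6131
Known eligible: 211 + 14 + 28 + 42 + 11 = 306
e = 306 / (306 + 88) = 306 / 394 = 0.7766
Estimated eligible among unknowns: 0.7766 × 61 = 47.37
Base: 306 + 47.37 = 353.37
RR4 = 225 / 353.37 = 0.6367
Difference = 63.67 − 61.31 = 2.36 percentage points

2.4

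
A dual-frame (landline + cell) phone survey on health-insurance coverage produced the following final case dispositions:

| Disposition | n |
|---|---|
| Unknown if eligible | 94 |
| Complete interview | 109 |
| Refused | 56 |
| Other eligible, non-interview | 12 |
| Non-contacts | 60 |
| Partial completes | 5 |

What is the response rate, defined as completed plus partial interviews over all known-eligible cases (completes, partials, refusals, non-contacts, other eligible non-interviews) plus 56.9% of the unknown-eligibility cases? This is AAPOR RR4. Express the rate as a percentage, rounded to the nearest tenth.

Num: 109 + 5 = 114
Eligible (known): 109 + 5 + 56 + 60 + 12 = 242
Estimated eligible among unknowns: 0.5690 × 94 = 53.49
Denom: 242 + 53.49 = 295.49
RR4 = 114 / 295.49 = 0.3858

38.6%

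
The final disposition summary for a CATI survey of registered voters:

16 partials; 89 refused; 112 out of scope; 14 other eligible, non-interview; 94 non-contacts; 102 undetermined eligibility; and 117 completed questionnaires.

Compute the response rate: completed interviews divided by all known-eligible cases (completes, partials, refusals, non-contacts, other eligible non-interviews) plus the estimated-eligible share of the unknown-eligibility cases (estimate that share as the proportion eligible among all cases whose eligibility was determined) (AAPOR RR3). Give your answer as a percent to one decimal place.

28.8%

Num → 117
Determined eligible → 117 + 16 + 89 + 94 + 14 = 330
e = 330 / (330 + 112) = 330 / 442 = 0.7466
Estimated eligible among unknowns → 0.7466 × 102 = 76.15
Denom → 330 + 76.15 = 406.15
RR3 = 117 / 406.15 = 0.2881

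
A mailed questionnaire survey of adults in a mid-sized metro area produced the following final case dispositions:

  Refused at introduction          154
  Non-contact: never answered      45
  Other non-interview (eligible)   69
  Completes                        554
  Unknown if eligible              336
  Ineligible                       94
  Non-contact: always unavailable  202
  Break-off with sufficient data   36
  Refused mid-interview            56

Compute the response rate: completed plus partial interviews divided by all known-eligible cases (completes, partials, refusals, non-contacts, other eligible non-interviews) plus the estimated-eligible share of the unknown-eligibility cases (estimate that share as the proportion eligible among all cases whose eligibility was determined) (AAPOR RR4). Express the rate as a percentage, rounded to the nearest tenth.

Declined to participate = 154 + 56 = 210
No contact after all attempts = 45 + 202 = 247
Num: 554 + 36 = 590
Known eligible: 554 + 36 + 210 + 247 + 69 = 1116
e = 1116 / (1116 + 94) = 1116 / 1210 = 0.9223
Estimated eligible among unknowns: 0.9223 × 336 = 309.89
Denom: 1116 + 309.89 = 1425.89
RR4 = 590 / 1425.89 = 0.4138

41.4%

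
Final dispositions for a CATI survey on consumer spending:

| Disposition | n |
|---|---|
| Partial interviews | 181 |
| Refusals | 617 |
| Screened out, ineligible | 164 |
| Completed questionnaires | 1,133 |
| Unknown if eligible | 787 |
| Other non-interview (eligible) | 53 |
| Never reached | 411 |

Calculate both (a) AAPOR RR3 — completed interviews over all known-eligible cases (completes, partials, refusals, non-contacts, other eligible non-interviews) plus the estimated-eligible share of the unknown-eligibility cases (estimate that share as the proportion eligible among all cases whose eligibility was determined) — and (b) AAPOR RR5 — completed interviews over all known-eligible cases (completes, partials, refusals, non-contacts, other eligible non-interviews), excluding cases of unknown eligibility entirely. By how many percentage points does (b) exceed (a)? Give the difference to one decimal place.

11.1

Num: 1133
Known eligible: 1133 + 181 + 617 + 411 + 53 = 2395
e = 2395 / (2395 + 164) = 2395 / 2559 = 0.9359
Estimated eligible among unknowns: 0.9359 × 787 = 736.55
Base: 2395 + 736.55 = 3131.55
RR3 = 1133 / 3131.55 = 0.3618
Base: 1133 + 181 + 617 + 411 + 53 = 2395
RR5 = 1133 / 2395 = 0.4731
Difference = 47.31 − 36.18 = 11.13 percentage points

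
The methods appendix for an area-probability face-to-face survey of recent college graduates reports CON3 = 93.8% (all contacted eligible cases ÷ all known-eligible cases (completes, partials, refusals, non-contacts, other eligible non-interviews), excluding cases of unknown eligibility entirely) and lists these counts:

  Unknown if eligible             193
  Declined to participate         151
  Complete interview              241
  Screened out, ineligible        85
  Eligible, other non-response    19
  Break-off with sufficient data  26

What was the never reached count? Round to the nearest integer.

Numerator = 241 + 26 + 151 + 19 = 437
CON3 = 437 / D = 0.938
D = 437 / 0.938 = 465.9
Rest of base = 437
never reached = 465.9 − 437 ≈ 29

29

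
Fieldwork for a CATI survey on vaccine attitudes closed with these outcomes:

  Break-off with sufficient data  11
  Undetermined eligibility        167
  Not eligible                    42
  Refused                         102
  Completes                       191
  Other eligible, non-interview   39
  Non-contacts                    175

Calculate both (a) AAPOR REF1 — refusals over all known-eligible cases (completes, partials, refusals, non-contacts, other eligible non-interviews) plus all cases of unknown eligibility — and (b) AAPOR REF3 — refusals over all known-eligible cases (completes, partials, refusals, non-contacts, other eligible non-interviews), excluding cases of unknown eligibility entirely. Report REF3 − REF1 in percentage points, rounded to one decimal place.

4.8

Top: 102
Denom: 191 + 11 + 102 + 175 + 39 + 167 = 685
REF1 = 102 / 685 = 0.1489
Denom: 191 + 11 + 102 + 175 + 39 = 518
REF3 = 102 / 518 = 0.1969
Difference = 19.69 − 14.89 = 4.80 percentage points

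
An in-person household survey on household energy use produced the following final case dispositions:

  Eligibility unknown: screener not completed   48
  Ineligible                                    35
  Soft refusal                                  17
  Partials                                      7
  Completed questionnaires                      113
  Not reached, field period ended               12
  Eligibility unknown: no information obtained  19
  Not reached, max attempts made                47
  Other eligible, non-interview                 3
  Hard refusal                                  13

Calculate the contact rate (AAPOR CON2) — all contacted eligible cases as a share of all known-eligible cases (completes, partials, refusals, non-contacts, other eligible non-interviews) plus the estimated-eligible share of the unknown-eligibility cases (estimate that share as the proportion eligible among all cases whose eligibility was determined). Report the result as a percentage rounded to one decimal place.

56.8%

Declined to participate = 13 + 17 = 30
No contact after all attempts = 12 + 47 = 59
Eligibility not determined = 48 + 19 = 67
Num → 113 + 7 + 30 + 3 = 153
Eligible (known) → 113 + 7 + 30 + 59 + 3 = 212
e = 212 / (212 + 35) = 212 / 247 = 0.8583
e × U → 0.8583 × 67 = 57.51
Base → 212 + 57.51 = 269.51
CON2 = 153 / 269.51 = 0.5677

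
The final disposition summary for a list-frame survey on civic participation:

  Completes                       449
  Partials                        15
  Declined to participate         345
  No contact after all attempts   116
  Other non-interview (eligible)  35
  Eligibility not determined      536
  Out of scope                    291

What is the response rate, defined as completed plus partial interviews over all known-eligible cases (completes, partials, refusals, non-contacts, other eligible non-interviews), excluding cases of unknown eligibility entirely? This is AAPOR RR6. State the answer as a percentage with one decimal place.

Num = 449 + 15 = 464
Base = 449 + 15 + 345 + 116 + 35 = 960
RR6 = 464 / 960 = 0.4833

48.3%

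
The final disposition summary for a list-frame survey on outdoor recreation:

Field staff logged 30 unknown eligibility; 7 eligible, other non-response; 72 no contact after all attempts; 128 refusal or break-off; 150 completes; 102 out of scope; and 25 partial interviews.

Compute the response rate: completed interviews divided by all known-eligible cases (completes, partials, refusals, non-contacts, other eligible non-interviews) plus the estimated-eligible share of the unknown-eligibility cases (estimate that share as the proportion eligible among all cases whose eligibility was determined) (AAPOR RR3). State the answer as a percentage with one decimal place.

37.0%

Num → 150
Eligible (known) → 150 + 25 + 128 + 72 + 7 = 382
e = 382 / (382 + 102) = 382 / 484 = 0.7893
Eligible share of unknowns → 0.7893 × 30 = 23.68
Denominator → 382 + 23.68 = 405.68
RR3 = 150 / 405.68 = 0.3697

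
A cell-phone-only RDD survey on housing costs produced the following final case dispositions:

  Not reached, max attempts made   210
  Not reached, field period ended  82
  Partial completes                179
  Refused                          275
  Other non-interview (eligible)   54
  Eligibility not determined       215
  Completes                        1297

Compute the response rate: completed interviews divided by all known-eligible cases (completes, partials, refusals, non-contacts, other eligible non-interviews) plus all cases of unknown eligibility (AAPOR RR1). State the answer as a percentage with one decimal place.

56.1%

Never reached = 82 + 210 = 292
Numerator → 1297
Denom → 1297 + 179 + 275 + 292 + 54 + 215 = 2312
RR1 = 1297 / 2312 = 0.5610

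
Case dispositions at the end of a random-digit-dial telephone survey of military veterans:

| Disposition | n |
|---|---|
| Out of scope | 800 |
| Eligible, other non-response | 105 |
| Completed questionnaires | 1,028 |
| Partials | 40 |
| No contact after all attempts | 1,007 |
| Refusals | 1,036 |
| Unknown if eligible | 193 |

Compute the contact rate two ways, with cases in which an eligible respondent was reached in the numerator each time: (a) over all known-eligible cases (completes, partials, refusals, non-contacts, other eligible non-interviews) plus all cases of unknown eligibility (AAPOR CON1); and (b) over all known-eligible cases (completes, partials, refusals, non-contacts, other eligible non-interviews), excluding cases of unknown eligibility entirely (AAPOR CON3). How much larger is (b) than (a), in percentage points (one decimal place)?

3.9

Top: 1028 + 40 + 1036 + 105 = 2209
Base: 1028 + 40 + 1036 + 1007 + 105 + 193 = 3409
CON1 = 2209 / 3409 = 0.6480
Base: 1028 + 40 + 1036 + 1007 + 105 = 3216
CON3 = 2209 / 3216 = 0.6869
Difference = 68.69 − 64.80 = 3.89 percentage points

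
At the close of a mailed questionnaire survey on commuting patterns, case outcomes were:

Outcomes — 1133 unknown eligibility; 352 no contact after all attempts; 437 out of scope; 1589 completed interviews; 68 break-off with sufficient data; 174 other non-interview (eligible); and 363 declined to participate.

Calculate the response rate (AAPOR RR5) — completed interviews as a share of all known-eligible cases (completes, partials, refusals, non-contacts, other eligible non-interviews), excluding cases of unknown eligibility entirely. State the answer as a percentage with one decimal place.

62.4%

Num → 1589
Denominator → 1589 + 68 + 363 + 352 + 174 = 2546
RR5 = 1589 / 2546 = 0.6241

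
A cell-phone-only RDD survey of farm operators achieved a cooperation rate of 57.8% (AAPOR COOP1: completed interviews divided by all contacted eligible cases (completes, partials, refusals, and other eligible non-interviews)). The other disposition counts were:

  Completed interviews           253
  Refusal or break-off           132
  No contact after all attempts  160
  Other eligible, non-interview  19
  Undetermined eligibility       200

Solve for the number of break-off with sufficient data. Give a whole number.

34

COOP1 = 253 / D = 0.578
D = 253 / 0.578 = 437.7
Rest of base = 404
break-off with sufficient data = 437.7 − 404 ≈ 34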